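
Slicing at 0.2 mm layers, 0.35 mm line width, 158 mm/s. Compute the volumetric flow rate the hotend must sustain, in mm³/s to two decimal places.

11.06

Bead cross-section = 0.2 × 0.35, so 0.07 mm².
Q = v·A = 158 × 0.07 = 11.06 mm³/s.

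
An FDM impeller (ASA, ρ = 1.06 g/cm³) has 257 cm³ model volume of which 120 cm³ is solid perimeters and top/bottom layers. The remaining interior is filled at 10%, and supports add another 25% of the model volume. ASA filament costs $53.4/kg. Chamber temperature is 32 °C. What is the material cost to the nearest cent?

Volume inside the shell: 257 − 120 → 137 cm³.
Infill volume = 0.10 × 137 = 13.7 cm³.
Support = 0.25 × 257 = 64.25 cm³.
Deposited volume = 120 + 13.7 + 64.25 = 197.95 cm³.
Mass = 197.95 × 1.06, so 209.827 g.
At $53.4/kg: 209.827/1000 × 53.4 = $11.20.

$11.20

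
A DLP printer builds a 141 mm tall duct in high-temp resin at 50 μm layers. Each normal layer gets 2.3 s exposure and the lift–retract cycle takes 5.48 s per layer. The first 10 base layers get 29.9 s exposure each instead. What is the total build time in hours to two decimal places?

6.17 hours

Number of layers: 141 / 0.05 → 2820 (rounded up).
Base layers: 10 × (29.9 + 5.48) → 353.8 s.
Normal layers = 2810 × (2.3 + 5.48) = 21861.8 s.
Sum: 353.8 + 21861.8 = 22215.6 s → 6.17 hours.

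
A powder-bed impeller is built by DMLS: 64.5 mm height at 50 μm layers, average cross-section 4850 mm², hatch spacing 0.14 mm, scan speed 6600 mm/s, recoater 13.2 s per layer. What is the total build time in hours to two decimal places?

6.61 hours

Layer count = ceil(64.5 / 0.05) = 1290.
Scan path per layer = 4850 / 0.14, so 34642.9 mm.
Scan time per layer = 34642.9 / 6600 = 5.2489 s.
Per-layer time = 5.2489 + 13.2, so 18.4489 s.
Total: 1290 × 18.4489 s = 23799.081 s → 6.61 hours.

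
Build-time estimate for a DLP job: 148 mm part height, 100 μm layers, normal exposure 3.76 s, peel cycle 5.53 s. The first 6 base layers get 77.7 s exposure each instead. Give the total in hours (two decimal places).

Layer count = ceil(148 / 0.1) = 1480.
Burn-in layers = 6 × (77.7 + 5.53) = 499.38 s.
Regular layers = 1474 × (3.76 + 5.53) = 13693.46 s.
Sum: 499.38 + 13693.46 = 14192.84 s → 3.94 hours.

3.94 hours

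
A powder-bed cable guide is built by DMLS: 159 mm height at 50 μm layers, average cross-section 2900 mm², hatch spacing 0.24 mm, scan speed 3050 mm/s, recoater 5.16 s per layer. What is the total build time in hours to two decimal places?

Number of layers: 159 / 0.05 → 3180 (rounded up).
Hatch length per layer = 2900 / 0.24, so 12083.3 mm.
Per-layer scan time: 12083.3 / 3050 → 3.9617 s.
Per-layer time = 3.9617 + 5.16, so 9.1217 s.
3180 layers × 9.1217 s/layer = 29007.006 s, i.e. 8.06 hours.

8.06 hours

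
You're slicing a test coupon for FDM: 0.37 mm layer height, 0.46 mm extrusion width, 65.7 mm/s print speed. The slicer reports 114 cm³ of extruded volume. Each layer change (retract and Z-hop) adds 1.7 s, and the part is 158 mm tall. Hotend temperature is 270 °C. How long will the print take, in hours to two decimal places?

Line area = 0.37 × 0.46, so 0.1702 mm².
Toolpath length = 114 cm³ / 0.1702 mm² = 114000 / 0.1702 = 669800.2 mm.
Extrusion time = 669800.2 / 65.7 = 10194.8 s.
Number of layers: 158 / 0.37 → 428 (rounded up).
Z-hop total = 428 × 1.7 = 727.6 s.
Altogether 10194.8 + 727.6 = 10922.4 s, i.e. 3.03 hours.

3.03 hours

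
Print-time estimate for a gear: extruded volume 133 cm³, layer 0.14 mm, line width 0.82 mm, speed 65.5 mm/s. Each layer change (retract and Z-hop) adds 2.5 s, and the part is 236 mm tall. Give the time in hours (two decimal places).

Line area = 0.14 × 0.82 = 0.1148 mm².
Path length: 133000 mm³ / 0.1148 mm² → 1158536.6 mm.
Extrusion time: 1158536.6 / 65.5 → 17687.6 s.
Layers = ⌈236/0.14⌉ = 1686.
Layer-change overhead = 1686 × 2.5 = 4215 s.
Total = 17687.6 + 4215 = 21902.6 s = 6.08 hours.

6.08 hours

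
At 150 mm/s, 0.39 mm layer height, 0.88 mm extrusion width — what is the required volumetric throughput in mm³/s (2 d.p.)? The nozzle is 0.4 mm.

51.48

Extrusion cross-section: 0.39 × 0.88 → 0.3432 mm².
Q = v·A = 150 × 0.3432 = 51.48 mm³/s.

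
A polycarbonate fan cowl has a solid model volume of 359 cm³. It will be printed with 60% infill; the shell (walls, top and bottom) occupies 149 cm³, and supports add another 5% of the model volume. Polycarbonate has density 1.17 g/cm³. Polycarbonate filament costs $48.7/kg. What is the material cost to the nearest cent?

$16.69

Infill region = 359 − 149 = 210 cm³.
Infill deposited: 0.60 × 210 → 126 cm³.
Support = 0.05 × 359 = 17.95 cm³.
Deposited volume: 149 + 126 + 17.95 → 292.95 cm³.
Mass = 292.95 × 1.17, so 342.7515 g.
Cost = 342.7515 g / 1000 × $48.7/kg = $16.69.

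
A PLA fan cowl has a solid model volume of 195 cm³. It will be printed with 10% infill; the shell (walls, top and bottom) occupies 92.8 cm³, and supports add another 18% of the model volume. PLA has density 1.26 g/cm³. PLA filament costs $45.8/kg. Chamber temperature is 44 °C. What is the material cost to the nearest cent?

$7.97

Interior volume = 195 − 92.8, so 102.2 cm³.
Infill volume = 0.10 × 102.2 = 10.22 cm³.
Support = 0.18 × 195, so 35.1 cm³.
Total printed volume: 92.8 + 10.22 + 35.1 → 138.12 cm³.
Mass = 138.12 × 1.26 = 174.0312 g.
Cost = 174.0312 g / 1000 × $45.8/kg = $7.97.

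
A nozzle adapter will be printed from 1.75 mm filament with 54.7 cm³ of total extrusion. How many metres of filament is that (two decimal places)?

22.74 m

Filament cross-section = π × (1.75/2)² = 2.4053 mm².
L = 54700 mm³ / 2.4053 mm² = 22741.45 mm, i.e. 22.74 m.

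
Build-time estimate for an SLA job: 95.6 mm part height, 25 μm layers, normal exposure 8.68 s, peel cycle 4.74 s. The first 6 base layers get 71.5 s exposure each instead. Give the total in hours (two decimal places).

Number of layers: 95.6 / 0.025 → 3824 (rounded up).
Base layers = 6 × (71.5 + 4.74), so 457.44 s.
Regular layers = 3818 × (8.68 + 4.74) = 51237.56 s.
Sum: 457.44 + 51237.56 = 51695 s → 14.36 hours.

14.36 hours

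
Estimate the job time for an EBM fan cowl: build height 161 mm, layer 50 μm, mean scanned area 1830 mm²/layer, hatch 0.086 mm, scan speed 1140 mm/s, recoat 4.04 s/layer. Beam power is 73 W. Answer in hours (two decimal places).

Number of layers: 161 / 0.05 → 3220 (rounded up).
Per-layer scan distance = 1830 / 0.086 = 21279.1 mm.
Beam time per layer = 21279.1 / 1140 = 18.6659 s.
Time per layer = 18.6659 + 4.04 = 22.7059 s.
Total: 3220 × 22.7059 s = 73112.998 s → 20.31 hours.

20.31 hours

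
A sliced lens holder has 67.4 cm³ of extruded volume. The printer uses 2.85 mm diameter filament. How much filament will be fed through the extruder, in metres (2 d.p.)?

A = π r² = π × 1.425² = 6.3794 mm².
L = 67400 mm³ / 6.3794 mm² = 10565.26 mm, i.e. 10.57 m.

10.57 m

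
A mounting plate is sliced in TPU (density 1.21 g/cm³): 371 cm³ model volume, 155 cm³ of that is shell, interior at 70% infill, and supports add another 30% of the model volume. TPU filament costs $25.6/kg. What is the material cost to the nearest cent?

$12.93

Volume inside the shell: 371 − 155 → 216 cm³.
Infill deposited = 0.70 × 216 = 151.2 cm³.
Support = 0.30 × 371 = 111.3 cm³.
Deposited volume = 155 + 151.2 + 111.3 = 417.5 cm³.
Mass = 417.5 × 1.21 = 505.175 g.
Cost = 505.175 g / 1000 × $25.6/kg = $12.93.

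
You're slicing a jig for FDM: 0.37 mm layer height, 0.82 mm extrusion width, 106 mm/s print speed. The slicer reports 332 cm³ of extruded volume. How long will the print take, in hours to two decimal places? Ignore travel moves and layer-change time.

2.87 hours

Bead cross-section: 0.37 × 0.82 → 0.3034 mm².
Toolpath length = 332 cm³ / 0.3034 mm² = 332000 / 0.3034 = 1094265 mm.
Print-move time: 1094265 / 106 → 10323.3 s.
In the requested units: 10323.3 s = 2.87 hours.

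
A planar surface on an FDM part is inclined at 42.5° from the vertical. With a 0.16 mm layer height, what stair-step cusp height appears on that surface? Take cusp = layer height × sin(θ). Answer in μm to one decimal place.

108.1 μm

Cusp = layer height × sin(42.5°) = 0.16 × 0.6756 = 0.108096 mm = 108.1 μm.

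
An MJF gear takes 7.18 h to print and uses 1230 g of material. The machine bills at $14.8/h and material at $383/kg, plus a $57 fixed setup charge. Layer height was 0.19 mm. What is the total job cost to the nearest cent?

$634.35

Time charge = 14.8 × 7.18, so $106.264.
Feedstock cost: 383 × 1230/1000 → $471.09.
Adding setup: 106.264 + 471.09 + 57 → 634.354 ≈ $634.35.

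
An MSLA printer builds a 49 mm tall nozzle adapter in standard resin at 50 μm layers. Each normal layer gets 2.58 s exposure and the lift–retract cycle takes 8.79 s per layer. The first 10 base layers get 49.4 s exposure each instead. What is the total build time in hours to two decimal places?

3.23 hours

Layers = ⌈49/0.05⌉ = 980.
Base layers = 10 × (49.4 + 8.79), so 581.9 s.
Regular layers: 970 × (2.58 + 8.79) → 11028.9 s.
Total = 581.9 + 11028.9 = 11610.8 s = 3.23 hours.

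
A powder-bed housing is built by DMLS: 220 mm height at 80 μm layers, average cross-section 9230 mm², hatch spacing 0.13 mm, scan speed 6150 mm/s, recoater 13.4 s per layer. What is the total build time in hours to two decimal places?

Number of layers: 220 / 0.08 → 2750 (rounded up).
Per-layer scan distance: 9230 / 0.13 → 71000 mm.
Scan time per layer = 71000 / 6150, so 11.5447 s.
Per-layer time = 11.5447 + 13.4 = 24.9447 s.
Build time = 2750 × 24.9447 = 68597.925 s = 19.05 hours.

19.05 hours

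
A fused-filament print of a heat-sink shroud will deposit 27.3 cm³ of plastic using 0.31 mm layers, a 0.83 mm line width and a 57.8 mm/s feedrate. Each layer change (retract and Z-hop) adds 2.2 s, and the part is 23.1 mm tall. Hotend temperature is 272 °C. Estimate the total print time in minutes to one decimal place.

33.3 minutes

Line area: 0.31 × 0.83 → 0.2573 mm².
Path length: 27300 mm³ / 0.2573 mm² → 106101.8 mm.
Time extruding = 106101.8 / 57.8, so 1835.7 s.
Number of layers: 23.1 / 0.31 → 75 (rounded up).
Non-print overhead = 75 × 2.2, so 165 s.
Total = 1835.7 + 165 = 2000.7 s = 33.3 minutes.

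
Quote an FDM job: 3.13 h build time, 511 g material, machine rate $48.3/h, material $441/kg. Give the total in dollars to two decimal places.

Time charge: 48.3 × 3.13 → $151.179.
Material charge = 441 × 511/1000, so $225.351.
Total = 151.179 + 225.351 = $376.53.

$376.53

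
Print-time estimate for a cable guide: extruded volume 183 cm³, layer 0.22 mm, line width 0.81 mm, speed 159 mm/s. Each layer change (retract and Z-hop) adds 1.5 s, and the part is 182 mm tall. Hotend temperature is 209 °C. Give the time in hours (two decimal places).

2.14 hours

Line area = 0.22 × 0.81 = 0.1782 mm².
Toolpath length = 183 cm³ / 0.1782 mm² = 183000 / 0.1782 = 1026936 mm.
Time extruding = 1026936 / 159 = 6458.7 s.
Layer count = ceil(182 / 0.22) = 828.
Z-hop total = 828 × 1.5, so 1242 s.
Total = 6458.7 + 1242 = 7700.7 s = 2.14 hours.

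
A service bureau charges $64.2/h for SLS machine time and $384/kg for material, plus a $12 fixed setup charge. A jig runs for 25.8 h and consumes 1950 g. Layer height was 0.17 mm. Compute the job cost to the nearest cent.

$2417.16

Time charge = 64.2 × 25.8 = $1656.36.
Material charge = 384 × 1950/1000 = $748.80.
Adding setup: 1656.36 + 748.80 + 12 → $2417.16.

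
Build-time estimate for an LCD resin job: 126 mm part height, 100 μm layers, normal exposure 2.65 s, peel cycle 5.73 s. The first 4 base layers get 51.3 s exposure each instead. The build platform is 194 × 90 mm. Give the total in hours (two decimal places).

2.99 hours

Number of layers: 126 / 0.1 → 1260 (rounded up).
Base layers = 4 × (51.3 + 5.73) = 228.12 s.
Remaining layers = 1256 × (2.65 + 5.73), so 10525.28 s.
Total = 228.12 + 10525.28 = 10753.4 s = 2.99 hours.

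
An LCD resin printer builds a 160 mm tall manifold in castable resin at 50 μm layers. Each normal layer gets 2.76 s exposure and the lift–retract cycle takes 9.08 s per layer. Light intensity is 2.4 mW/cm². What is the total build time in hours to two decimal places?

Layers = ⌈160/0.05⌉ = 3200.
Each layer takes: 2.76 + 9.08 → 11.84 s.
Total = 3200 × 11.84 = 37888 s = 10.52 hours.

10.52 hours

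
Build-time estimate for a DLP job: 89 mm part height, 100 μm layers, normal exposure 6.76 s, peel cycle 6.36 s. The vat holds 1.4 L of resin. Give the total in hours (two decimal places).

3.24 hours

Number of layers: 89 / 0.1 → 890 (rounded up).
Per-layer time: 6.76 + 6.36 → 13.12 s.
Total = 890 × 13.12 = 11676.8 s = 3.24 hours.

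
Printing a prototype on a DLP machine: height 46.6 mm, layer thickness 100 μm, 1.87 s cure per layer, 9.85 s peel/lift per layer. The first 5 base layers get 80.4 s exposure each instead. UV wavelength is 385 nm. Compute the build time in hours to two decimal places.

1.63 hours

Layers = ⌈46.6/0.1⌉ = 466.
Burn-in layers: 5 × (80.4 + 9.85) → 451.25 s.
Regular layers = 461 × (1.87 + 9.85), so 5402.92 s.
Total = 451.25 + 5402.92 = 5854.17 s = 1.63 hours.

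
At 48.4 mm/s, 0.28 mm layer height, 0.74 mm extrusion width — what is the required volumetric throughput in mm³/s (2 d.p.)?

Bead cross-section = 0.28 × 0.74, so 0.2072 mm².
Q = v·A = 48.4 × 0.2072 = 10.03 mm³/s.

10.03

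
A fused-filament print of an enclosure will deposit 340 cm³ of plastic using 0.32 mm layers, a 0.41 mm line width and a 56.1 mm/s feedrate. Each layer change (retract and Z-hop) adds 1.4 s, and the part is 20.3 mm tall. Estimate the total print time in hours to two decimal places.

12.86 hours

Line area = 0.32 × 0.41, so 0.1312 mm².
Total extruded path = 340000/0.1312 = 2591463.4 mm.
Time extruding: 2591463.4 / 56.1 → 46193.6 s.
Number of layers: 20.3 / 0.32 → 64 (rounded up).
Z-hop total = 64 × 1.4 = 89.6 s.
Total = 46193.6 + 89.6 = 46283.2 s = 12.86 hours.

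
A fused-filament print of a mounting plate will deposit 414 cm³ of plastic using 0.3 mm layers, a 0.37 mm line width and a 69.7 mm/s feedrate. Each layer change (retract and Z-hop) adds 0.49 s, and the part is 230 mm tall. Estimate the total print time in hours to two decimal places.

Bead cross-section = 0.3 × 0.37 = 0.111 mm².
Total extruded path = 414000/0.111 = 3729729.7 mm.
Extrusion time = 3729729.7 / 69.7 = 53511.2 s.
Layer count = ceil(230 / 0.3) = 767.
Non-print overhead: 767 × 0.49 → 375.83 s.
Altogether 53511.2 + 375.83 = 53887.03 s, i.e. 14.97 hours.

14.97 hours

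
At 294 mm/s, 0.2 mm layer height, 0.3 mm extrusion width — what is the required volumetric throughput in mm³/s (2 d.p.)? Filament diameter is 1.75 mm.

17.64

Bead cross-section: 0.2 × 0.3 → 0.06 mm².
Q = v·A = 294 × 0.06 = 17.64 mm³/s.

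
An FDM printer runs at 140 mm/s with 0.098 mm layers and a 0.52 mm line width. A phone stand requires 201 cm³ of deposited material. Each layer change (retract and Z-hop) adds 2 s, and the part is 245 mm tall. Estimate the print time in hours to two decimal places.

Bead cross-section = 0.098 × 0.52 = 0.05096 mm².
Toolpath length = 201 cm³ / 0.05096 mm² = 201000 / 0.05096 = 3944270 mm.
Extrusion time = 3944270 / 140 = 28173.4 s.
Number of layers: 245 / 0.098 → 2500 (rounded up).
Non-print overhead = 2500 × 2, so 5000 s.
Total = 28173.4 + 5000 = 33173.4 s = 9.21 hours.

9.21 hours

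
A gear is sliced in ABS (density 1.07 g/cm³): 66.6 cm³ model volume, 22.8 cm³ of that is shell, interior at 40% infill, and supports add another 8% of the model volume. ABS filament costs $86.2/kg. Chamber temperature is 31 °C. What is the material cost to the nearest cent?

Volume inside the shell = 66.6 − 22.8, so 43.8 cm³.
Infill deposited = 0.40 × 43.8 = 17.52 cm³.
Support: 0.08 × 66.6 → 5.328 cm³.
Total printed volume = 22.8 + 17.52 + 5.328, so 45.648 cm³.
Mass = 45.648 × 1.07, so 48.84336 g.
Cost = 48.84336 g / 1000 × $86.2/kg = $4.21.

$4.21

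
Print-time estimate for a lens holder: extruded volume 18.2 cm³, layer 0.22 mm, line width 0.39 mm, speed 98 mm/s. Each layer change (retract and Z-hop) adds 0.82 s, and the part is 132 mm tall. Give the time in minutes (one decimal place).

Bead cross-section: 0.22 × 0.39 → 0.0858 mm².
Toolpath length = 18.2 cm³ / 0.0858 mm² = 18200 / 0.0858 = 212121.2 mm.
Print-move time = 212121.2 / 98 = 2164.5 s.
Layer count = ceil(132 / 0.22) = 600.
Layer-change overhead = 600 × 0.82, so 492 s.
Total = 2164.5 + 492 = 2656.5 s = 44.3 minutes.

44.3 minutes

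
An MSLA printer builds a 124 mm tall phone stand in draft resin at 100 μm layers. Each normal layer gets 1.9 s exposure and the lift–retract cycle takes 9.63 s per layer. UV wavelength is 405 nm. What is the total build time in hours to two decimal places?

3.97 hours

Number of layers: 124 / 0.1 → 1240 (rounded up).
Cycle time = 1.9 + 9.63 = 11.53 s.
Total = 1240 × 11.53 = 14297.2 s = 3.97 hours.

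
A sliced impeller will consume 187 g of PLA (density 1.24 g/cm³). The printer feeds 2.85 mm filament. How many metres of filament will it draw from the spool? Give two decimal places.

23.64 m

Extruded volume: 187/1.24 = 150.8065 cm³ (150806.5 mm³).
A = π r² = π × 1.425² = 6.3794 mm².
Length = 150806.5 / 6.3794 = 23639.61 mm = 23.64 m.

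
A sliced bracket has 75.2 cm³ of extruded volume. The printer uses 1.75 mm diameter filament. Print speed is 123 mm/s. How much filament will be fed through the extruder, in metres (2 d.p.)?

Filament cross-section = π × (1.75/2)² = 2.4053 mm².
L = 75200 mm³ / 2.4053 mm² = 31264.29 mm, i.e. 31.26 m.

31.26 m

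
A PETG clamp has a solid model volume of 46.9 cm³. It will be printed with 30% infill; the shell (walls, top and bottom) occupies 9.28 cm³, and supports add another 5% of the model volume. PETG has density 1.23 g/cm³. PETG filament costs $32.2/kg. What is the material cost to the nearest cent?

$0.91

Volume inside the shell = 46.9 − 9.28 = 37.62 cm³.
Deposited infill = 0.30 × 37.62 = 11.286 cm³.
Support: 0.05 × 46.9 → 2.345 cm³.
Deposited volume = 9.28 + 11.286 + 2.345, so 22.911 cm³.
Mass = 22.911 × 1.23, so 28.18053 g.
At $32.2/kg: 28.18053/1000 × 32.2 = $0.91.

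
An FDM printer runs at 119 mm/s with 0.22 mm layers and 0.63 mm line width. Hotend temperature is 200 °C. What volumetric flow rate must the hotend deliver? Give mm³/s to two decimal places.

Extrusion cross-section = 0.22 × 0.63 = 0.1386 mm².
Volumetric flow = 119 × 0.1386 = 16.49 mm³/s.

16.49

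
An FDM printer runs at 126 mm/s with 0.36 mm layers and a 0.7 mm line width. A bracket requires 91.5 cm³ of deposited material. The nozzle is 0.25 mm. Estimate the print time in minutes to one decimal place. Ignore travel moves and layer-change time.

Line area = 0.36 × 0.7 = 0.252 mm².
Total extruded path = 91500/0.252 = 363095.2 mm.
Extrusion time: 363095.2 / 126 → 2881.7 s.
2881.7 s = 48.0 minutes.

48.0 minutes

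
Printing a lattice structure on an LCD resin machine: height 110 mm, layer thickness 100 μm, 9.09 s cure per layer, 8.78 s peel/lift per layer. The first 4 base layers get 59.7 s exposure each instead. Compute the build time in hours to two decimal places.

5.52 hours

Number of layers: 110 / 0.1 → 1100 (rounded up).
Base layers = 4 × (59.7 + 8.78), so 273.92 s.
Normal layers = 1096 × (9.09 + 8.78) = 19585.52 s.
Sum: 273.92 + 19585.52 = 19859.44 s → 5.52 hours.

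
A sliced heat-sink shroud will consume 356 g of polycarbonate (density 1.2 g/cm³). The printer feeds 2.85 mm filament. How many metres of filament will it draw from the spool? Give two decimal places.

Extruded volume: 356/1.2 = 296.6667 cm³ (296666.7 mm³).
A = π r² = π × 1.425² = 6.3794 mm².
Length = 296666.7 / 6.3794 = 46503.86 mm = 46.50 m.

46.50 m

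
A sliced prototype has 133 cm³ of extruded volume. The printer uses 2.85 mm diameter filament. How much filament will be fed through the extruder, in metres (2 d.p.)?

Cross-section of 2.85 mm filament: π·(2.85/2)² = 6.3794 mm².
Length = 133 cm³ / 6.3794 mm² = 133000 / 6.3794 = 20848.36 mm = 20.85 m.

20.85 m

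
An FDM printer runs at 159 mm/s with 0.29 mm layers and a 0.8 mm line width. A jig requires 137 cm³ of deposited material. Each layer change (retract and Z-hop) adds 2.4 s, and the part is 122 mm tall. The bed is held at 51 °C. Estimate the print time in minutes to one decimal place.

78.7 minutes

Bead cross-section = 0.29 × 0.8 = 0.232 mm².
Toolpath length = 137 cm³ / 0.232 mm² = 137000 / 0.232 = 590517.2 mm.
Extrusion time: 590517.2 / 159 → 3713.9 s.
Layer count = ceil(122 / 0.29) = 421.
Z-hop total: 421 × 2.4 → 1010.4 s.
Total = 3713.9 + 1010.4 = 4724.3 s = 78.7 minutes.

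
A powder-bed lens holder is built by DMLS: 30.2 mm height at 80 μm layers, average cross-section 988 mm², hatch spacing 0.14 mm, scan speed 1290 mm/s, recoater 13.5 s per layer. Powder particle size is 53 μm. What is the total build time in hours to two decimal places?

Layers = ⌈30.2/0.08⌉ = 378.
Per-layer scan distance = 988 / 0.14 = 7057.1 mm.
Per-layer scan time = 7057.1 / 1290, so 5.4706 s.
Per-layer time: 5.4706 + 13.5 → 18.9706 s.
Build time = 378 × 18.9706 = 7170.8868 s = 1.99 hours.

1.99 hours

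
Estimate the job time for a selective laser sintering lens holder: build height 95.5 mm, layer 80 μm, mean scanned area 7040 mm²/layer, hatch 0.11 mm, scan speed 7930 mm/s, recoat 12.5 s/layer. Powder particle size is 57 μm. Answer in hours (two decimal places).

Layers = ⌈95.5/0.08⌉ = 1194.
Per-layer scan distance: 7040 / 0.11 → 64000 mm.
Scan time per layer = 64000 / 7930, so 8.0706 s.
Time per layer = 8.0706 + 12.5, so 20.5706 s.
1194 layers × 20.5706 s/layer = 24561.2964 s, i.e. 6.82 hours.

6.82 hours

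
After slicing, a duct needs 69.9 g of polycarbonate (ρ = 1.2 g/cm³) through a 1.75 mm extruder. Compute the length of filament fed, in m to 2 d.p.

24.22 m

Extruded volume: 69.9/1.2 = 58.25 cm³ (58250 mm³).
A = π r² = π × 0.875² = 2.4053 mm².
L = V/A = 58250/2.4053 = 24217.35 mm → 24.22 m.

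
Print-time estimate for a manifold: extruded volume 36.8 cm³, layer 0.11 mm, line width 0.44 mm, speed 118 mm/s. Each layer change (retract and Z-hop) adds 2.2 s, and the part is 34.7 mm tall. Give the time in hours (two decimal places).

Line area = 0.11 × 0.44, so 0.0484 mm².
Path length: 36800 mm³ / 0.0484 mm² → 760330.6 mm.
Print-move time = 760330.6 / 118, so 6443.5 s.
Layers = ⌈34.7/0.11⌉ = 316.
Z-hop total: 316 × 2.2 → 695.2 s.
Total = 6443.5 + 695.2 = 7138.7 s = 1.98 hours.

1.98 hours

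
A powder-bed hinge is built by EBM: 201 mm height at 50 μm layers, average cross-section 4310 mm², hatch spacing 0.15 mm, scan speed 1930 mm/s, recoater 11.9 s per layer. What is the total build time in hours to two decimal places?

Layer count = ceil(201 / 0.05) = 4020.
Scan path per layer: 4310 / 0.15 → 28733.3 mm.
Beam time per layer = 28733.3 / 1930, so 14.8877 s.
Time per layer = 14.8877 + 11.9, so 26.7877 s.
Total: 4020 × 26.7877 s = 107686.554 s → 29.91 hours.

29.91 hours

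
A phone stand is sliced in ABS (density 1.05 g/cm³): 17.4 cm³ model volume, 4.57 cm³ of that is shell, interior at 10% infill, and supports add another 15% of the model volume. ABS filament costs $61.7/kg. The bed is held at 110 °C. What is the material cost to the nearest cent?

$0.55

Volume inside the shell = 17.4 − 4.57 = 12.83 cm³.
Infill volume = 0.10 × 12.83, so 1.283 cm³.
Support: 0.15 × 17.4 → 2.61 cm³.
Total extruded: 4.57 + 1.283 + 2.61 → 8.463 cm³.
Mass = 8.463 × 1.05 = 8.88615 g.
At $61.7/kg: 8.88615/1000 × 61.7 = $0.55.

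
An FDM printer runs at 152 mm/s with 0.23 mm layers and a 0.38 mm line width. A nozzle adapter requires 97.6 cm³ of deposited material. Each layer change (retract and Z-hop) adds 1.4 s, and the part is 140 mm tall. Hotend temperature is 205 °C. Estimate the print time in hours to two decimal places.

Bead cross-section = 0.23 × 0.38, so 0.0874 mm².
Total extruded path = 97600/0.0874 = 1116704.8 mm.
Time extruding: 1116704.8 / 152 → 7346.7 s.
Layers = ⌈140/0.23⌉ = 609.
Z-hop total = 609 × 1.4, so 852.6 s.
Total = 7346.7 + 852.6 = 8199.3 s = 2.28 hours.

2.28 hours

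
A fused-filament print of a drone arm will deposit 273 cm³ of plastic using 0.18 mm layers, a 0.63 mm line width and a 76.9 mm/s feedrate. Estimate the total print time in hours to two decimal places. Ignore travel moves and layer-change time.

8.70 hours

Line area = 0.18 × 0.63 = 0.1134 mm².
Path length: 273000 mm³ / 0.1134 mm² → 2407407.4 mm.
Time extruding = 2407407.4 / 76.9 = 31305.7 s.
In the requested units: 31305.7 s = 8.70 hours.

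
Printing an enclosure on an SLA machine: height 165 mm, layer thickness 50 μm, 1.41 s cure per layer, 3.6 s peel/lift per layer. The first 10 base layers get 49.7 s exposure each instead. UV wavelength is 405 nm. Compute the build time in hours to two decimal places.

4.73 hours

Layers = ⌈165/0.05⌉ = 3300.
Base layers = 10 × (49.7 + 3.6) = 533 s.
Normal layers = 3290 × (1.41 + 3.6) = 16482.9 s.
Total = 533 + 16482.9 = 17015.9 s = 4.73 hours.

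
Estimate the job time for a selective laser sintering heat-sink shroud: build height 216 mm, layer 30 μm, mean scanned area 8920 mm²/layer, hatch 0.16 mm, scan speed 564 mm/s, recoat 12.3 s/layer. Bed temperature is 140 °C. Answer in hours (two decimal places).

Layer count = ceil(216 / 0.03) = 7200.
Per-layer scan distance = 8920 / 0.16 = 55750 mm.
Per-layer scan time: 55750 / 564 → 98.8475 s.
Layer cycle = 98.8475 + 12.3 = 111.1475 s.
Build time = 7200 × 111.1475 = 800262 s = 222.30 hours.

222.30 hours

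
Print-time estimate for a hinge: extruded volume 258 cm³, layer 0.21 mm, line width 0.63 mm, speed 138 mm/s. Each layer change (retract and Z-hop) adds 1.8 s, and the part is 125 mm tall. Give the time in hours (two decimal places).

Extrusion cross-section = 0.21 × 0.63 = 0.1323 mm².
Path length: 258000 mm³ / 0.1323 mm² → 1950113.4 mm.
Extrusion time = 1950113.4 / 138 = 14131.3 s.
Number of layers: 125 / 0.21 → 596 (rounded up).
Layer-change overhead = 596 × 1.8 = 1072.8 s.
Altogether 14131.3 + 1072.8 = 15204.1 s, i.e. 4.22 hours.

4.22 hours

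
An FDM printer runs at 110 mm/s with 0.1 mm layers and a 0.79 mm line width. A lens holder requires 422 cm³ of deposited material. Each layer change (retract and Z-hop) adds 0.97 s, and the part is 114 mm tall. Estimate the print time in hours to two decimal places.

13.80 hours

Bead cross-section = 0.1 × 0.79, so 0.079 mm².
Total extruded path = 422000/0.079 = 5341772.2 mm.
Extrusion time: 5341772.2 / 110 → 48561.6 s.
Number of layers: 114 / 0.1 → 1140 (rounded up).
Non-print overhead = 1140 × 0.97, so 1105.8 s.
Total = 48561.6 + 1105.8 = 49667.4 s = 13.80 hours.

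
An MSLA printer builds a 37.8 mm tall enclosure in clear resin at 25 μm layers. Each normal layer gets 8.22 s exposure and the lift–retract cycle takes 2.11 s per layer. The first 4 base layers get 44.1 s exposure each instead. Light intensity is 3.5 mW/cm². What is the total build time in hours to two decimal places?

Layers = ⌈37.8/0.025⌉ = 1512.
Burn-in layers = 4 × (44.1 + 2.11) = 184.84 s.
Remaining layers = 1508 × (8.22 + 2.11), so 15577.64 s.
Total = 184.84 + 15577.64 = 15762.48 s = 4.38 hours.

4.38 hours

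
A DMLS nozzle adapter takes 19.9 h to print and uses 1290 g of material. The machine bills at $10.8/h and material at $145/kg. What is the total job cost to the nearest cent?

Machine cost = 10.8 × 19.9 = $214.92.
Material charge = 145 × 1290/1000, so $187.05.
Job cost: 214.92 + 187.05 = $401.97.

$401.97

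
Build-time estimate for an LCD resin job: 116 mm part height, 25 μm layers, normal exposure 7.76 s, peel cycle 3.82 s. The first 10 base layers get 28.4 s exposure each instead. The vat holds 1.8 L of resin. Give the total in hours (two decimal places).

Layer count = ceil(116 / 0.025) = 4640.
Bottom layers = 10 × (28.4 + 3.82), so 322.2 s.
Normal layers = 4630 × (7.76 + 3.82) = 53615.4 s.
Sum: 322.2 + 53615.4 = 53937.6 s → 14.98 hours.

14.98 hours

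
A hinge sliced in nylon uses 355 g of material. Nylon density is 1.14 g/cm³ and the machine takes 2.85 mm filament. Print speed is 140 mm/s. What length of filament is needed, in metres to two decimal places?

Extruded volume: 355/1.14 = 311.4035 cm³ (311403.5 mm³).
A = π r² = π × 1.425² = 6.3794 mm².
L = V/A = 311403.5/6.3794 = 48813.92 mm → 48.81 m.

48.81 m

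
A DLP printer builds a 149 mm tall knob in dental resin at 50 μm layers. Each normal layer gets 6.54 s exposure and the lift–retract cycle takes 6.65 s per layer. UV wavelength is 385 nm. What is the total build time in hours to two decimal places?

Layer count = ceil(149 / 0.05) = 2980.
Each layer takes = 6.54 + 6.65 = 13.19 s.
Total = 2980 × 13.19 = 39306.2 s = 10.92 hours.

10.92 hours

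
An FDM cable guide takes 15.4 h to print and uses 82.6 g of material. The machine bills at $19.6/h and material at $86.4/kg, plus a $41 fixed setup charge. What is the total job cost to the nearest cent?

Time charge: 19.6 × 15.4 → $301.84.
Material charge = 86.4 × 82.6/1000, so $7.13664.
Total = 301.84 + 7.13664 + 41 = 349.97664 ≈ $349.98.

$349.98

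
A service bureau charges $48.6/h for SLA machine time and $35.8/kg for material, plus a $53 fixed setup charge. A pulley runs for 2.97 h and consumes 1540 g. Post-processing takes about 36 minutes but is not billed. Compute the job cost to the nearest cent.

Time charge: 48.6 × 2.97 → $144.342.
Material charge = 35.8 × 1540/1000, so $55.132.
Adding setup: 144.342 + 55.132 + 53 → 252.474 ≈ $252.47.

$252.47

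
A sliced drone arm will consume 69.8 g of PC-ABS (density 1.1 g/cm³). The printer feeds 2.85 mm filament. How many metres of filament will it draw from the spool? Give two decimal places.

Extruded volume: 69.8/1.1 = 63.4545 cm³ (63454.5 mm³).
Filament cross-section = π × (2.85/2)² = 6.3794 mm².
L = V/A = 63454.5/6.3794 = 9946.78 mm → 9.95 m.

9.95 m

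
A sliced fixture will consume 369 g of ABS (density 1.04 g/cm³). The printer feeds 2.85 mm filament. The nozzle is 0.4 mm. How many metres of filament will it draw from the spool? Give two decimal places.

Extruded volume: 369/1.04 = 354.8077 cm³ (354807.7 mm³).
Filament cross-section = π × (2.85/2)² = 6.3794 mm².
Length = 354807.7 / 6.3794 = 55617.72 mm = 55.62 m.

55.62 m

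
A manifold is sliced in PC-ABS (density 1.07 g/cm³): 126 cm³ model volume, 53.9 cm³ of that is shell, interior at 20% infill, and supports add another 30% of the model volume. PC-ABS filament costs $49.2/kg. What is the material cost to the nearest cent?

$5.59

Interior volume: 126 − 53.9 → 72.1 cm³.
Infill volume = 0.20 × 72.1, so 14.42 cm³.
Support = 0.30 × 126 = 37.8 cm³.
Total extruded: 53.9 + 14.42 + 37.8 → 106.12 cm³.
Mass = 106.12 × 1.07, so 113.5484 g.
At $49.2/kg: 113.5484/1000 × 49.2 = $5.59.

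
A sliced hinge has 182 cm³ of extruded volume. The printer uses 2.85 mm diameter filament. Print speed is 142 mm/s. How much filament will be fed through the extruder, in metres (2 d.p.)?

A = π r² = π × 1.425² = 6.3794 mm².
L = 182000 mm³ / 6.3794 mm² = 28529.33 mm, i.e. 28.53 m.

28.53 m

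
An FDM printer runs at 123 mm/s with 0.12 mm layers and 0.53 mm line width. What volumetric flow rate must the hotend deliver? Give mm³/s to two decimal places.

7.82

Bead cross-section = 0.12 × 0.53 = 0.0636 mm².
Volumetric flow = 123 × 0.0636 = 7.82 mm³/s.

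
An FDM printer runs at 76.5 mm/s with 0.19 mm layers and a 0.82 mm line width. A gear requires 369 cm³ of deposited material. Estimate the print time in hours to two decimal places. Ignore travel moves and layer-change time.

8.60 hours

Line area: 0.19 × 0.82 → 0.1558 mm².
Path length: 369000 mm³ / 0.1558 mm² → 2368421.1 mm.
Time extruding: 2368421.1 / 76.5 → 30959.8 s.
Converting: 30959.8 s = 8.60 hours.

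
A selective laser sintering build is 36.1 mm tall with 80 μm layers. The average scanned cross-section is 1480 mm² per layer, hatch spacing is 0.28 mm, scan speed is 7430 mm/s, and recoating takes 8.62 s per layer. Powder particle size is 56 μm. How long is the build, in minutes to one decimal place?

70.3 minutes

Layer count = ceil(36.1 / 0.08) = 452.
Hatch length per layer = 1480 / 0.28, so 5285.7 mm.
Laser time per layer: 5285.7 / 7430 → 0.7114 s.
Layer cycle: 0.7114 + 8.62 → 9.3314 s.
452 layers × 9.3314 s/layer = 4217.7928 s, i.e. 70.3 minutes.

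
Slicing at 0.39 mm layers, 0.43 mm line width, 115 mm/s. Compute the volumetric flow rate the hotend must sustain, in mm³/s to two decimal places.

Bead cross-section: 0.39 × 0.43 → 0.1677 mm².
Q = v·A = 115 × 0.1677 = 19.29 mm³/s.

19.29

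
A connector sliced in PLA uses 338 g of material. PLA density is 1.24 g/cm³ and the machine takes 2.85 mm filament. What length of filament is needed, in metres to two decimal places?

Volume = 338 g / 1.24 g·cm⁻³ = 272.5806 cm³ = 272580.6 mm³.
Cross-section of 2.85 mm filament: π·(2.85/2)² = 6.3794 mm².
L = V/A = 272580.6/6.3794 = 42728.25 mm → 42.73 m.

42.73 m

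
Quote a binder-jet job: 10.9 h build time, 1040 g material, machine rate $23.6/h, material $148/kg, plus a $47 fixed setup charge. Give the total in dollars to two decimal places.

Time charge = 23.6 × 10.9, so $257.24.
Feedstock cost: 148 × 1040/1000 → $153.92.
Adding setup: 257.24 + 153.92 + 47 → $458.16.

$458.16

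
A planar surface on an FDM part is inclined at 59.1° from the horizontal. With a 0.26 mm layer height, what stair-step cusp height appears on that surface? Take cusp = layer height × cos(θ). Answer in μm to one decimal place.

Cusp = layer height × cos(59.1°) = 0.26 × 0.5135 = 0.13351 mm = 133.5 μm.

133.5 μm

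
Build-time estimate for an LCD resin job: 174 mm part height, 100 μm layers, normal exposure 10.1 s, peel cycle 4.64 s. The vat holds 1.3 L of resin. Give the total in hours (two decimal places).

7.12 hours

Number of layers: 174 / 0.1 → 1740 (rounded up).
Each layer takes = 10.1 + 4.64, so 14.74 s.
Total = 1740 × 14.74 = 25647.6 s = 7.12 hours.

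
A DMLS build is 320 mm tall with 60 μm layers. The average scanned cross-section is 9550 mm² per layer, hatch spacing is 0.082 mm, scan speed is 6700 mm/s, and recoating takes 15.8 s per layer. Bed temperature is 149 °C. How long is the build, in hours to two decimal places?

Number of layers: 320 / 0.06 → 5334 (rounded up).
Scan path per layer: 9550 / 0.082 → 116463.4 mm.
Per-layer scan time = 116463.4 / 6700, so 17.3826 s.
Layer cycle: 17.3826 + 15.8 → 33.1826 s.
Total: 5334 × 33.1826 s = 176995.9884 s → 49.17 hours.

49.17 hours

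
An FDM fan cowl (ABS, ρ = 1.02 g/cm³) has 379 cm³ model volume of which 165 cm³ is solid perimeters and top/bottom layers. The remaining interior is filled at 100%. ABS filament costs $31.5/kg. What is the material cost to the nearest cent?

$12.18

Interior volume = 379 − 165 = 214 cm³.
Infill deposited: 1.00 × 214 → 214 cm³.
Total extruded = 165 + 214, so 379 cm³.
Mass = 379 × 1.02, so 386.58 g.
Cost = 386.58 g / 1000 × $31.5/kg = $12.18.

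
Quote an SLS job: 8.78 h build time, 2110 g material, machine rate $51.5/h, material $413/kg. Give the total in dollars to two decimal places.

Time charge = 51.5 × 8.78 = $452.17.
Material charge = 413 × 2110/1000, so $871.43.
Total = 452.17 + 871.43 = $1323.60.

$1323.60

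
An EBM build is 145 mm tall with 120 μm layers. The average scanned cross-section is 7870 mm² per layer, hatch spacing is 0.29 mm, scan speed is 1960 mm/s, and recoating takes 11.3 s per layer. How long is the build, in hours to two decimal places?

8.44 hours

Number of layers: 145 / 0.12 → 1209 (rounded up).
Per-layer scan distance = 7870 / 0.29, so 27137.9 mm.
Scan time per layer = 27137.9 / 1960 = 13.8459 s.
Time per layer = 13.8459 + 11.3 = 25.1459 s.
Build time = 1209 × 25.1459 = 30401.3931 s = 8.44 hours.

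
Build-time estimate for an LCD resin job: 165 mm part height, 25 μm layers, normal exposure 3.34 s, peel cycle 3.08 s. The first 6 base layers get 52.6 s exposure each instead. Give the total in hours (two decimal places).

Number of layers: 165 / 0.025 → 6600 (rounded up).
Bottom layers = 6 × (52.6 + 3.08) = 334.08 s.
Regular layers = 6594 × (3.34 + 3.08), so 42333.48 s.
Sum: 334.08 + 42333.48 = 42667.56 s → 11.85 hours.

11.85 hours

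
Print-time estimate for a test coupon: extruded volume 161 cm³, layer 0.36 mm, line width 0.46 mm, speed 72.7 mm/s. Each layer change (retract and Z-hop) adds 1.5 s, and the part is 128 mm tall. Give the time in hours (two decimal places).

Line area = 0.36 × 0.46, so 0.1656 mm².
Toolpath length = 161 cm³ / 0.1656 mm² = 161000 / 0.1656 = 972222.2 mm.
Time extruding = 972222.2 / 72.7 = 13373.1 s.
Number of layers: 128 / 0.36 → 356 (rounded up).
Layer-change overhead = 356 × 1.5, so 534 s.
Altogether 13373.1 + 534 = 13907.1 s, i.e. 3.86 hours.

3.86 hours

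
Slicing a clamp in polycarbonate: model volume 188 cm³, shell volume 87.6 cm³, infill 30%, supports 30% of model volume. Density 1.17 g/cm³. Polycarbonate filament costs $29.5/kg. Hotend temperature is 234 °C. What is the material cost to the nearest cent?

Infill region: 188 − 87.6 → 100.4 cm³.
Infill volume: 0.30 × 100.4 → 30.12 cm³.
Support: 0.30 × 188 → 56.4 cm³.
Deposited volume = 87.6 + 30.12 + 56.4, so 174.12 cm³.
Mass: 174.12 × 1.17 → 203.7204 g.
Cost = 203.7204 g / 1000 × $29.5/kg = $6.01.

$6.01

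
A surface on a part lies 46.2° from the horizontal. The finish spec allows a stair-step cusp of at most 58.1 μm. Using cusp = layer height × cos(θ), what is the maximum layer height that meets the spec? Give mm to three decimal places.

Layer height = cusp / cos(46.2°) = 0.0581 / 0.6921 = 0.084 mm.

0.084 mm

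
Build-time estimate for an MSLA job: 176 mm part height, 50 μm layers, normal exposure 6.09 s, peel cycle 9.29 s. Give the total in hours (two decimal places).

15.04 hours

Layer count = ceil(176 / 0.05) = 3520.
Cycle time = 6.09 + 9.29, so 15.38 s.
Total = 3520 × 15.38 = 54137.6 s = 15.04 hours.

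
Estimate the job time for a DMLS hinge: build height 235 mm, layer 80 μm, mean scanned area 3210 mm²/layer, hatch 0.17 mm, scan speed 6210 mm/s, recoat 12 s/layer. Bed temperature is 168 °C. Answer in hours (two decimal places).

Number of layers: 235 / 0.08 → 2938 (rounded up).
Hatch length per layer = 3210 / 0.17 = 18882.4 mm.
Laser time per layer = 18882.4 / 6210 = 3.0406 s.
Per-layer time = 3.0406 + 12, so 15.0406 s.
Total: 2938 × 15.0406 s = 44189.2828 s → 12.27 hours.

12.27 hours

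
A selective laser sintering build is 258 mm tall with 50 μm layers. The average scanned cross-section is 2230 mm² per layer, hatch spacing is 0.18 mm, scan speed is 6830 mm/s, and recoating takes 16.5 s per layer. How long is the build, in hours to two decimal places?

Layer count = ceil(258 / 0.05) = 5160.
Hatch length per layer: 2230 / 0.18 → 12388.9 mm.
Scan time per layer = 12388.9 / 6830, so 1.8139 s.
Per-layer time = 1.8139 + 16.5, so 18.3139 s.
Build time = 5160 × 18.3139 = 94499.724 s = 26.25 hours.

26.25 hours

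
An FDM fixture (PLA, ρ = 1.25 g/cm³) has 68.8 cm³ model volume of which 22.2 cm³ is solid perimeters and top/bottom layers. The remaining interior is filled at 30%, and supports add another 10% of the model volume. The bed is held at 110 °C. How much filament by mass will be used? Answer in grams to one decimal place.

53.8 g

Infill region = 68.8 − 22.2 = 46.6 cm³.
Infill deposited = 0.30 × 46.6, so 13.98 cm³.
Support: 0.10 × 68.8 → 6.88 cm³.
Total extruded = 22.2 + 13.98 + 6.88, so 43.06 cm³.
Mass: 43.06 × 1.25 → 53.825 g.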